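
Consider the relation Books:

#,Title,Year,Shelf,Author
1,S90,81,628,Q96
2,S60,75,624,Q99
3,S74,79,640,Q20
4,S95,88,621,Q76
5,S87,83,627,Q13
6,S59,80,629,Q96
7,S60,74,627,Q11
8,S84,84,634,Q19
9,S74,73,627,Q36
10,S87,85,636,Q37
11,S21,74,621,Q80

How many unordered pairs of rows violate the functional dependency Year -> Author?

Year=74: violating pairs (7,11) — 1 pair.

1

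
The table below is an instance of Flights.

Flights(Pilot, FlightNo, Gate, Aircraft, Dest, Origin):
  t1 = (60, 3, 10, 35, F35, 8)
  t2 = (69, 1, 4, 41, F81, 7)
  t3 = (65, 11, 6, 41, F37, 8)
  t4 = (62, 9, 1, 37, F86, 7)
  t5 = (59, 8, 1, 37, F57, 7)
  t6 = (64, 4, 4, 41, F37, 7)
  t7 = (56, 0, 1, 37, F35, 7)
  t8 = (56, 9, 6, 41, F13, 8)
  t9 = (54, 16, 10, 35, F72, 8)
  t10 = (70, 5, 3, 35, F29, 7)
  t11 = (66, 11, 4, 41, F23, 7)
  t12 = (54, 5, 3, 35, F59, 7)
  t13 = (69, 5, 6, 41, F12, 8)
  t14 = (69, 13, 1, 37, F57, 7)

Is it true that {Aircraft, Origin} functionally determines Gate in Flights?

Yes

(Aircraft=35, Origin=8): rows 1, 9 → Gate = 10, 10 ✓
(Aircraft=41, Origin=7): rows 2, 6, 11 → Gate = 4, 4, 4 ✓
(Aircraft=41, Origin=8): rows 3, 8, 13 → Gate = 6, 6, 6 ✓
(Aircraft=37, Origin=7): rows 4, 5, 7, 14 → Gate = 1, 1, 1, 1 ✓
(Aircraft=35, Origin=7): rows 10, 12 → Gate = 3, 3 ✓
Every {Aircraft, Origin} value is associated with a single Gate value, so {Aircraft, Origin} -> Gate holds.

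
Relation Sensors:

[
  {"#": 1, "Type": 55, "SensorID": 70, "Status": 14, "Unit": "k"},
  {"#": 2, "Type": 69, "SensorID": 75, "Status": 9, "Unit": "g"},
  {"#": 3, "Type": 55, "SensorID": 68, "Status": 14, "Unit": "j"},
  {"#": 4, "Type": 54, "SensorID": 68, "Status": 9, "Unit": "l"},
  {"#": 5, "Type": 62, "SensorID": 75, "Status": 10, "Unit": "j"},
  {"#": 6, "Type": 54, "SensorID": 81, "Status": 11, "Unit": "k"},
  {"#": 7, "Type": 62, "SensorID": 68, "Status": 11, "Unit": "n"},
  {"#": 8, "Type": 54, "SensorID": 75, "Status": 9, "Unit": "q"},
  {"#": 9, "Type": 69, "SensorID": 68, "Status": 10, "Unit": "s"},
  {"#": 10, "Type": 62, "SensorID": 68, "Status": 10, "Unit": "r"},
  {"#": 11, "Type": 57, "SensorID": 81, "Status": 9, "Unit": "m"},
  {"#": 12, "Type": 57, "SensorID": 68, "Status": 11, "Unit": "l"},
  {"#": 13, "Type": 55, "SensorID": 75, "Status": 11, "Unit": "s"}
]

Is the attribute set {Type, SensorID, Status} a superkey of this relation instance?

All 13 rows have distinct {Type, SensorID, Status} values, so {Type, SensorID, Status} → (all attributes) holds and {Type, SensorID, Status} is a superkey.

Yes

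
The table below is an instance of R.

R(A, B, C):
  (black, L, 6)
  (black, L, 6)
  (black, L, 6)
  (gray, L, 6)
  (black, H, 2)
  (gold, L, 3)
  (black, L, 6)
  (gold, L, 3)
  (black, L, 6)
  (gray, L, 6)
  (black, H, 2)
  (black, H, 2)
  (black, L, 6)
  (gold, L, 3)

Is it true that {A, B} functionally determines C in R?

(A=black, B=L): 6 rows → C = 6, 6, 6, 6, 6, 6 ✓
(A=gray, B=L): 2 rows → C = 6, 6 ✓
(A=black, B=H): 3 rows → C = 2, 2, 2 ✓
(A=gold, B=L): 3 rows → C = 3, 3, 3 ✓
Every {A, B} value is associated with a single C value, so {A, B} -> C holds.

Yes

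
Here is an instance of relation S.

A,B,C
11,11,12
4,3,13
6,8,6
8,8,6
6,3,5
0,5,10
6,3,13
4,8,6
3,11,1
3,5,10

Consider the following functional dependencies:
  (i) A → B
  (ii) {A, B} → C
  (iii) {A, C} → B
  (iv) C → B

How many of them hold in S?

(i) A → B: A=4: 2 rows → B takes values {3, 8} — violation; A=6: 3 rows → B takes values {8, 3} — violation; A=3: 2 rows → B takes values {11, 5} — violation — fails.
(ii) {A, B} → C: (A=6, B=3): 2 rows → C takes values {5, 13} — violation — fails.
(iii) {A, C} → B: every LHS value maps to a single RHS value — holds.
(iv) C → B: every LHS value maps to a single RHS value — holds.
2 of the 4 dependencies hold.

2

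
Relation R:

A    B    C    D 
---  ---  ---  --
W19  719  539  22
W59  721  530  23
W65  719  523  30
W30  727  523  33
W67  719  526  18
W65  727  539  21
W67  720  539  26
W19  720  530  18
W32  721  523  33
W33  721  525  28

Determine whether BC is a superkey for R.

Yes

All 10 rows have distinct BC values, so BC → (all attributes) holds and BC is a superkey.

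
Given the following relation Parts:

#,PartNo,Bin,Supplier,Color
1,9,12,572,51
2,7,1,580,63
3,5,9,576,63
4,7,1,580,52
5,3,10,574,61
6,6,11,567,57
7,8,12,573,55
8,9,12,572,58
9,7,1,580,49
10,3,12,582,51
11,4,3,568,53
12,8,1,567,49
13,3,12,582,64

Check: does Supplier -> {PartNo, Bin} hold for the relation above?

Supplier=572: rows 1, 8 → {PartNo,Bin} = (9, 12), (9, 12) ✓
Supplier=580: rows 2, 4, 9 → {PartNo,Bin} = (7, 1), (7, 1), (7, 1) ✓
Supplier=576: row 3 → {PartNo,Bin} = (5, 9) ✓
Supplier=574: row 5 → {PartNo,Bin} = (3, 10) ✓
Supplier=567: rows 6, 12 → {PartNo,Bin} takes values {(6, 11), (8, 1)} — violation
Supplier=573: row 7 → {PartNo,Bin} = (8, 12) ✓
Supplier=582: rows 10, 13 → {PartNo,Bin} = (3, 12), (3, 12) ✓
Supplier=568: row 11 → {PartNo,Bin} = (4, 3) ✓
Two rows agree on Supplier but differ on {PartNo, Bin}, so Supplier -> {PartNo, Bin} does not hold.

No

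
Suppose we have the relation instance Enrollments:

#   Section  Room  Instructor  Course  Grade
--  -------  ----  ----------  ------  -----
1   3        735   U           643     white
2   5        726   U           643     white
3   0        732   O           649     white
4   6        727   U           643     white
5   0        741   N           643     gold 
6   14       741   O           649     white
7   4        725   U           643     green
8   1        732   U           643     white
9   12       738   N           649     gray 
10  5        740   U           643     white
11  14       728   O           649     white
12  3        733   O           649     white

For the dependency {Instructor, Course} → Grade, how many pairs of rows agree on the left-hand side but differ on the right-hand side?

(Instructor=U, Course=643): violating pairs (1,7), (2,7), (4,7), (7,8), (7,10) — 5 pairs.
(Instructor=O, Course=649): all 4 rows agree on Grade — 0 pairs.

5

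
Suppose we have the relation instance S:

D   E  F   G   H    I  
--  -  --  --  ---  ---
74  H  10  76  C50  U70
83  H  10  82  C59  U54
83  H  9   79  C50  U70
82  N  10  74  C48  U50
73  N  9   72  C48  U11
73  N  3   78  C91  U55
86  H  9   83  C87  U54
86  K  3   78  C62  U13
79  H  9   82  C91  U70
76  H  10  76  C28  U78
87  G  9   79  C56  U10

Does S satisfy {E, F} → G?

(E=H, F=10): 3 rows → G takes values {76, 82} — violation
(E=H, F=9): 3 rows → G takes values {79, 83, 82} — violation
(E=N, F=10): 1 row → G = 74 ✓
(E=N, F=9): 1 row → G = 72 ✓
(E=N, F=3): 1 row → G = 78 ✓
(E=K, F=3): 1 row → G = 78 ✓
(E=G, F=9): 1 row → G = 79 ✓
Two rows agree on {E, F} but differ on G, so {E, F} → G does not hold.

No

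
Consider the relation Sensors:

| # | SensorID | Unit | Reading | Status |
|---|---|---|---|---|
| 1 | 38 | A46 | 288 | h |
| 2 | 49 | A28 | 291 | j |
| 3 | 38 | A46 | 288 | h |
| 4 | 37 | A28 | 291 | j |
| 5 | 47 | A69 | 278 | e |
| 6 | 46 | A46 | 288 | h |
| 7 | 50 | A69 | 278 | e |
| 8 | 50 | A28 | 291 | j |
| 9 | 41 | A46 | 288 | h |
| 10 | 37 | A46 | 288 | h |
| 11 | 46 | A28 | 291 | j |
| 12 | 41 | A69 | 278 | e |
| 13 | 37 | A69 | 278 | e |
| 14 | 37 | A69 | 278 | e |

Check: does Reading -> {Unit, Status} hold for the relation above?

Yes

Reading=288: rows 1, 3, 6, 9, 10 → {Unit,Status} = (A46, h), (A46, h), (A46, h), (A46, h), (A46, h) ✓
Reading=291: rows 2, 4, 8, 11 → {Unit,Status} = (A28, j), (A28, j), (A28, j), (A28, j) ✓
Reading=278: rows 5, 7, 12, 13, 14 → {Unit,Status} = (A69, e), (A69, e), (A69, e), (A69, e), (A69, e) ✓
Every Reading value is associated with a single {Unit, Status} value, so Reading -> {Unit, Status} holds.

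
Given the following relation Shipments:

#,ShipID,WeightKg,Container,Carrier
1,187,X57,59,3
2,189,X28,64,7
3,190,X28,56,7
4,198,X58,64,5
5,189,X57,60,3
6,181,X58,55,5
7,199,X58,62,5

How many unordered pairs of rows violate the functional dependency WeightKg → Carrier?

0

WeightKg=X57: all 2 rows agree on Carrier — 0 pairs.
WeightKg=X28: all 2 rows agree on Carrier — 0 pairs.
WeightKg=X58: all 3 rows agree on Carrier — 0 pairs.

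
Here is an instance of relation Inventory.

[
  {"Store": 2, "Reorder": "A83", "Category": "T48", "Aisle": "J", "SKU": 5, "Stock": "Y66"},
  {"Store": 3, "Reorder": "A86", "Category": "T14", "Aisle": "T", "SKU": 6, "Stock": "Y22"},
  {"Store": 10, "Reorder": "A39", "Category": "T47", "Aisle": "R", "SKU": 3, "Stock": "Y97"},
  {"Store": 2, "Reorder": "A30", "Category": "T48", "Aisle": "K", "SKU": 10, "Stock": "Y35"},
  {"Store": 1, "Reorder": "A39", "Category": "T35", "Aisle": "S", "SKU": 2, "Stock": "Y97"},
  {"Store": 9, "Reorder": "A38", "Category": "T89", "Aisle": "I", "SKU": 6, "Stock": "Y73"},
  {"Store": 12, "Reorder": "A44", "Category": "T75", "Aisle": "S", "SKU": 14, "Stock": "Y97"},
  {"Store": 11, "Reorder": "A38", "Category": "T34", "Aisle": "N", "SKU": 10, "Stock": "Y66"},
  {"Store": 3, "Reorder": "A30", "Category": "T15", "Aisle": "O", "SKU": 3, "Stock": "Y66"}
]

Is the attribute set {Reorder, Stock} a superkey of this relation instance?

No

Two distinct rows share (Reorder=A39, Stock=Y97), so {Reorder, Stock} does not determine every attribute — not a superkey.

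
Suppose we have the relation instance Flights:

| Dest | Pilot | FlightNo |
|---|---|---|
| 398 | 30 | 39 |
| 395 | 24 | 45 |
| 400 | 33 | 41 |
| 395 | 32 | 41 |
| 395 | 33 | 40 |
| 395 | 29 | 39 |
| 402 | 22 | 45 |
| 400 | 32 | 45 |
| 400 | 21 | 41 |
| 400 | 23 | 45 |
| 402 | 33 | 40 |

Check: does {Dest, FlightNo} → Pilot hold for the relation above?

(Dest=398, FlightNo=39): 1 row → Pilot = 30 ✓
(Dest=395, FlightNo=45): 1 row → Pilot = 24 ✓
(Dest=400, FlightNo=41): 2 rows → Pilot takes values {33, 21} — violation
(Dest=395, FlightNo=41): 1 row → Pilot = 32 ✓
(Dest=395, FlightNo=40): 1 row → Pilot = 33 ✓
(Dest=395, FlightNo=39): 1 row → Pilot = 29 ✓
(Dest=402, FlightNo=45): 1 row → Pilot = 22 ✓
(Dest=400, FlightNo=45): 2 rows → Pilot takes values {32, 23} — violation
(Dest=402, FlightNo=40): 1 row → Pilot = 33 ✓
Two rows agree on {Dest, FlightNo} but differ on Pilot, so {Dest, FlightNo} → Pilot does not hold.

No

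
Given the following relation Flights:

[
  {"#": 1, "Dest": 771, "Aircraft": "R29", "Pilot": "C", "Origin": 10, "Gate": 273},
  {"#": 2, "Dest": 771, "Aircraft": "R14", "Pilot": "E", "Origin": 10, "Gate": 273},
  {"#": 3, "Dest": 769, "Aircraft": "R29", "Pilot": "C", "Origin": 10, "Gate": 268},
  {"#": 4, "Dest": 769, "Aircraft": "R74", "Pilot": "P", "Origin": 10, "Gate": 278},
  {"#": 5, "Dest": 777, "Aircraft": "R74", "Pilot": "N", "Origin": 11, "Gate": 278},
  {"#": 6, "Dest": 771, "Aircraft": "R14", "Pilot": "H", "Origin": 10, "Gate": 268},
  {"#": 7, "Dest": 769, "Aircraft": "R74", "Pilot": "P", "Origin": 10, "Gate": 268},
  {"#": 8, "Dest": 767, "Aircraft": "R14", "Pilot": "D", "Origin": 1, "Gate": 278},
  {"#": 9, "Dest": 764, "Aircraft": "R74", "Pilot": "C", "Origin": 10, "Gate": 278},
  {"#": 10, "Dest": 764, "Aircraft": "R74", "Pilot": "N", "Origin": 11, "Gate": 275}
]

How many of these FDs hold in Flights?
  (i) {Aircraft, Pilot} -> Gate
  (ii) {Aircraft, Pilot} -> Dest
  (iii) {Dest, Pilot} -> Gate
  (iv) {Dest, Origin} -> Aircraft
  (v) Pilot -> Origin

(i) {Aircraft, Pilot} -> Gate: (Aircraft=R29, Pilot=C): rows 1, 3 → Gate takes values {273, 268} — violation; (Aircraft=R74, Pilot=P): rows 4, 7 → Gate takes values {278, 268} — violation; (Aircraft=R74, Pilot=N): rows 5, 10 → Gate takes values {278, 275} — violation — fails.
(ii) {Aircraft, Pilot} -> Dest: (Aircraft=R29, Pilot=C): rows 1, 3 → Dest takes values {771, 769} — violation; (Aircraft=R74, Pilot=N): rows 5, 10 → Dest takes values {777, 764} — violation — fails.
(iii) {Dest, Pilot} -> Gate: (Dest=769, Pilot=P): rows 4, 7 → Gate takes values {278, 268} — violation — fails.
(iv) {Dest, Origin} -> Aircraft: (Dest=771, Origin=10): rows 1, 2, 6 → Aircraft takes values {R29, R14} — violation; (Dest=769, Origin=10): rows 3, 4, 7 → Aircraft takes values {R29, R74} — violation — fails.
(v) Pilot -> Origin: every LHS value maps to a single RHS value — holds.
1 of the 5 dependencies holds.

1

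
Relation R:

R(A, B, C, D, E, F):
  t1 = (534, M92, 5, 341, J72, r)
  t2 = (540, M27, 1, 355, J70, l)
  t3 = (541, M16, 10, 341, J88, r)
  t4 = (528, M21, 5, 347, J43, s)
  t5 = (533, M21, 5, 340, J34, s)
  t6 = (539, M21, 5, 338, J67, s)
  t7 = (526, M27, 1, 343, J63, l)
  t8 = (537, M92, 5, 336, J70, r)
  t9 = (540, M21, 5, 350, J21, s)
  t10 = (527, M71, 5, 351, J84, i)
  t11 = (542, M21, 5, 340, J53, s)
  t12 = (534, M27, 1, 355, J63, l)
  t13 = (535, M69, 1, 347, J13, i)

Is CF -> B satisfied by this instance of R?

Yes

(C=5, F=r): rows 1, 8 → B = M92, M92 ✓
(C=1, F=l): rows 2, 7, 12 → B = M27, M27, M27 ✓
(C=10, F=r): row 3 → B = M16 ✓
(C=5, F=s): rows 4, 5, 6, 9, 11 → B = M21, M21, M21, M21, M21 ✓
(C=5, F=i): row 10 → B = M71 ✓
(C=1, F=i): row 13 → B = M69 ✓
Every CF value is associated with a single B value, so CF -> B holds.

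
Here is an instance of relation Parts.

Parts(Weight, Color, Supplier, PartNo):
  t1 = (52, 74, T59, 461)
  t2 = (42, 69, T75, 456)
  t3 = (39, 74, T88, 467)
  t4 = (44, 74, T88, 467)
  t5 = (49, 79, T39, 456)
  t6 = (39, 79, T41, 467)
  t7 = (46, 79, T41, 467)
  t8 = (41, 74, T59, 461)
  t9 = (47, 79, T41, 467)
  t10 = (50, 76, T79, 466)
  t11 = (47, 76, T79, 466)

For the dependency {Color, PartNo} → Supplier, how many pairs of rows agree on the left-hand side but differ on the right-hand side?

0

(Color=74, PartNo=461): all 2 rows agree on Supplier — 0 pairs.
(Color=74, PartNo=467): all 2 rows agree on Supplier — 0 pairs.
(Color=79, PartNo=467): all 3 rows agree on Supplier — 0 pairs.
(Color=76, PartNo=466): all 2 rows agree on Supplier — 0 pairs.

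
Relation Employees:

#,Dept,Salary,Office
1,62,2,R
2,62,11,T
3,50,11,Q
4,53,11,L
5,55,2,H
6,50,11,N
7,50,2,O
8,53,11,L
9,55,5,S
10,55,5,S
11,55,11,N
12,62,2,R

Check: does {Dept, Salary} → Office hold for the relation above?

(Dept=62, Salary=2): rows 1, 12 → Office = R, R ✓
(Dept=62, Salary=11): row 2 → Office = T ✓
(Dept=50, Salary=11): rows 3, 6 → Office takes values {Q, N} — violation
(Dept=53, Salary=11): rows 4, 8 → Office = L, L ✓
(Dept=55, Salary=2): row 5 → Office = H ✓
(Dept=50, Salary=2): row 7 → Office = O ✓
(Dept=55, Salary=5): rows 9, 10 → Office = S, S ✓
(Dept=55, Salary=11): row 11 → Office = N ✓
Two rows agree on {Dept, Salary} but differ on Office, so {Dept, Salary} → Office does not hold.

No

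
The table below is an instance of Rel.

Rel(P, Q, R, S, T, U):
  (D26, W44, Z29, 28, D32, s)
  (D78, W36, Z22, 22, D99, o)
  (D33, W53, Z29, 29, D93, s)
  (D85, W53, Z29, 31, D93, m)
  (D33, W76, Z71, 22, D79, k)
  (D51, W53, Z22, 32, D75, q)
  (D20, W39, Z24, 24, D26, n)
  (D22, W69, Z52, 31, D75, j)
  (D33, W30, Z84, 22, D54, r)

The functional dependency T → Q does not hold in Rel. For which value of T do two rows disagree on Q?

D75

T=D32: 1 row → Q = W44 ✓
T=D99: 1 row → Q = W36 ✓
T=D93: 2 rows → Q = W53, W53 ✓
T=D79: 1 row → Q = W76 ✓
T=D75: 2 rows → Q takes values {W53, W69} — violation
T=D26: 1 row → Q = W39 ✓
T=D54: 1 row → Q = W30 ✓
The only T value with inconsistent Q is T=D75.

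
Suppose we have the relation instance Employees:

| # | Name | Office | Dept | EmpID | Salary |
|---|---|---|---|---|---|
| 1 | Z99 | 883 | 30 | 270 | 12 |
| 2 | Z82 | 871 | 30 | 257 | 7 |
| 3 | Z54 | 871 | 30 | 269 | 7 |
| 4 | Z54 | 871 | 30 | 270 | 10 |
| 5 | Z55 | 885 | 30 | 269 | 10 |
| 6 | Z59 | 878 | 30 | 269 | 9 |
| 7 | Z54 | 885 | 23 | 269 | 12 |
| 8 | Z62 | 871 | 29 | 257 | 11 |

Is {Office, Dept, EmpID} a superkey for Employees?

All 8 rows have distinct {Office, Dept, EmpID} values, so {Office, Dept, EmpID} → (all attributes) holds and {Office, Dept, EmpID} is a superkey.

Yes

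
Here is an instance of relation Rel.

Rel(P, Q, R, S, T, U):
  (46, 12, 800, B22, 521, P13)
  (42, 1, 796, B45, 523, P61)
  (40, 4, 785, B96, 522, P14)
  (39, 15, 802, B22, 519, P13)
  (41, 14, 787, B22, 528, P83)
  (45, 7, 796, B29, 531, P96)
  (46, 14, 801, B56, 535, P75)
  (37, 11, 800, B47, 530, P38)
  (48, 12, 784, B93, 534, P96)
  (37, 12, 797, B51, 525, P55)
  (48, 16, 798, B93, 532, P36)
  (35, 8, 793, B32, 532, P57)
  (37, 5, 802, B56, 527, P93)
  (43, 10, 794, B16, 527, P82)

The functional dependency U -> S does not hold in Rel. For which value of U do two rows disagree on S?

U=P13: 2 rows → S = B22, B22 ✓
U=P61: 1 row → S = B45 ✓
U=P14: 1 row → S = B96 ✓
U=P83: 1 row → S = B22 ✓
U=P96: 2 rows → S takes values {B29, B93} — violation
U=P75: 1 row → S = B56 ✓
U=P38: 1 row → S = B47 ✓
U=P55: 1 row → S = B51 ✓
U=P36: 1 row → S = B93 ✓
U=P57: 1 row → S = B32 ✓
U=P93: 1 row → S = B56 ✓
U=P82: 1 row → S = B16 ✓
The only U value with inconsistent S is U=P96.

P96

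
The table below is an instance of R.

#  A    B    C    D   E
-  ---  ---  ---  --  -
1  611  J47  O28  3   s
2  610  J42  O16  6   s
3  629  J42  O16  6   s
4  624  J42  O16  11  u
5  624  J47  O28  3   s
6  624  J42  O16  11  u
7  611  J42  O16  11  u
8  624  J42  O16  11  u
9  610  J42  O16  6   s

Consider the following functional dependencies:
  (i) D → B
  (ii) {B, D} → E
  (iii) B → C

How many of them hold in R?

3

(i) D → B: every LHS value maps to a single RHS value — holds.
(ii) {B, D} → E: every LHS value maps to a single RHS value — holds.
(iii) B → C: every LHS value maps to a single RHS value — holds.
3 of the 3 dependencies hold.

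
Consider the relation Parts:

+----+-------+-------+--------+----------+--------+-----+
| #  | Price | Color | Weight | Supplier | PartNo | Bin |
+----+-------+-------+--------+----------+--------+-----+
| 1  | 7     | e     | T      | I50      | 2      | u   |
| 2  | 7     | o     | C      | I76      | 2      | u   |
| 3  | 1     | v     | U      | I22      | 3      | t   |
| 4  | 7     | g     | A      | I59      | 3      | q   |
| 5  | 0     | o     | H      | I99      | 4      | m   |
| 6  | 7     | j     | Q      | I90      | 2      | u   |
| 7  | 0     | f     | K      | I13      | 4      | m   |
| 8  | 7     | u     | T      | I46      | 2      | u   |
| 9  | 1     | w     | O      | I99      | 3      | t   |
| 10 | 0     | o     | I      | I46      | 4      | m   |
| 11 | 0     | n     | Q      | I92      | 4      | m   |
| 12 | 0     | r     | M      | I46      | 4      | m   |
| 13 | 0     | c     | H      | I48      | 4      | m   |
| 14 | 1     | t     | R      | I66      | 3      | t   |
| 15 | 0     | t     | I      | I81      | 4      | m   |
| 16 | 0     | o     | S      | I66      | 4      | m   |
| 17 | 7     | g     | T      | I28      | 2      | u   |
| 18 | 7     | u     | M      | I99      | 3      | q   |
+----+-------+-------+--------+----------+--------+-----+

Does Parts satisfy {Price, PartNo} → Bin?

(Price=7, PartNo=2): rows 1, 2, 6, 8, 17 → Bin = u, u, u, u, u ✓
(Price=1, PartNo=3): rows 3, 9, 14 → Bin = t, t, t ✓
(Price=7, PartNo=3): rows 4, 18 → Bin = q, q ✓
(Price=0, PartNo=4): rows 5, 7, 10, 11, 12, 13, 15, 16 → Bin = m, m, m, m, m, m, m, m ✓
Every {Price, PartNo} value is associated with a single Bin value, so {Price, PartNo} → Bin holds.

Yes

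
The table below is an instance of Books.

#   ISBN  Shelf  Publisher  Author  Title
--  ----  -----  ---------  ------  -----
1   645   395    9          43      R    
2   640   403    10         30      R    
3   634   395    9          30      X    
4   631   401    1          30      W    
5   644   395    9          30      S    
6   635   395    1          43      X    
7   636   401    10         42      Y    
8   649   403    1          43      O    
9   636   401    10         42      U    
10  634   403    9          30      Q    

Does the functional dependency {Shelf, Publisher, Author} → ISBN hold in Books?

No

(Shelf=395, Publisher=9, Author=43): row 1 → ISBN = 645 ✓
(Shelf=403, Publisher=10, Author=30): row 2 → ISBN = 640 ✓
(Shelf=395, Publisher=9, Author=30): rows 3, 5 → ISBN takes values {634, 644} — violation
(Shelf=401, Publisher=1, Author=30): row 4 → ISBN = 631 ✓
(Shelf=395, Publisher=1, Author=43): row 6 → ISBN = 635 ✓
(Shelf=401, Publisher=10, Author=42): rows 7, 9 → ISBN = 636, 636 ✓
(Shelf=403, Publisher=1, Author=43): row 8 → ISBN = 649 ✓
(Shelf=403, Publisher=9, Author=30): row 10 → ISBN = 634 ✓
Two rows agree on {Shelf, Publisher, Author} but differ on ISBN, so {Shelf, Publisher, Author} → ISBN does not hold.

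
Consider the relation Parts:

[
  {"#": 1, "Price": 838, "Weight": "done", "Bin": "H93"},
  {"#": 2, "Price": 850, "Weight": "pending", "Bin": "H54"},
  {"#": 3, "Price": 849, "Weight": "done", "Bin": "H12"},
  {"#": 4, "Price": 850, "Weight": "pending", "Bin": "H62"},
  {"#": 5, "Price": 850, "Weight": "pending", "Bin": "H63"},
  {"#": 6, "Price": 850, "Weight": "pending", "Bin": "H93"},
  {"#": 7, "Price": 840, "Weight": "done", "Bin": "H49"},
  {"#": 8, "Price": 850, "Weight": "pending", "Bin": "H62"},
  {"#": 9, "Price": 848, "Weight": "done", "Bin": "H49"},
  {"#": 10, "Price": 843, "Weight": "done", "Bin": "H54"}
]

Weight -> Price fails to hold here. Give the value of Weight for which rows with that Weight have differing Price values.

done

Weight=done: rows 1, 3, 7, 9, 10 → Price takes values {838, 849, 840, 848, 843} — violation
Weight=pending: rows 2, 4, 5, 6, 8 → Price = 850, 850, 850, 850, 850 ✓
The only Weight value with inconsistent Price is Weight=done.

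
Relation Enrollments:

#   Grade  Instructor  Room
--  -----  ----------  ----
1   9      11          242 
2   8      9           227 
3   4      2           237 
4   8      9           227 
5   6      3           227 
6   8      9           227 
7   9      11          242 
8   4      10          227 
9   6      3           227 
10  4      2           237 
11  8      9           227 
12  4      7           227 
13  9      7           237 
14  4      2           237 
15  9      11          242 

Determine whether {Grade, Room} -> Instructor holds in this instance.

No

(Grade=9, Room=242): rows 1, 7, 15 → Instructor = 11, 11, 11 ✓
(Grade=8, Room=227): rows 2, 4, 6, 11 → Instructor = 9, 9, 9, 9 ✓
(Grade=4, Room=237): rows 3, 10, 14 → Instructor = 2, 2, 2 ✓
(Grade=6, Room=227): rows 5, 9 → Instructor = 3, 3 ✓
(Grade=4, Room=227): rows 8, 12 → Instructor takes values {10, 7} — violation
(Grade=9, Room=237): row 13 → Instructor = 7 ✓
Two rows agree on {Grade, Room} but differ on Instructor, so {Grade, Room} -> Instructor does not hold.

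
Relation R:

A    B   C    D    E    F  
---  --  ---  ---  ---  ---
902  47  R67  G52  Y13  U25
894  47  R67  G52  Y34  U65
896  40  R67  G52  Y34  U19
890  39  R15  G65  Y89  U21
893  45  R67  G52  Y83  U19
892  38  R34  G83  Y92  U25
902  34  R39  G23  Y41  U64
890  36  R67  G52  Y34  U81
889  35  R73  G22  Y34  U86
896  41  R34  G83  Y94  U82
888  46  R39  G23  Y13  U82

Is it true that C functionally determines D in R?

Yes

C=R67: 5 rows → D = G52, G52, G52, G52, G52 ✓
C=R15: 1 row → D = G65 ✓
C=R34: 2 rows → D = G83, G83 ✓
C=R39: 2 rows → D = G23, G23 ✓
C=R73: 1 row → D = G22 ✓
Every C value is associated with a single D value, so C → D holds.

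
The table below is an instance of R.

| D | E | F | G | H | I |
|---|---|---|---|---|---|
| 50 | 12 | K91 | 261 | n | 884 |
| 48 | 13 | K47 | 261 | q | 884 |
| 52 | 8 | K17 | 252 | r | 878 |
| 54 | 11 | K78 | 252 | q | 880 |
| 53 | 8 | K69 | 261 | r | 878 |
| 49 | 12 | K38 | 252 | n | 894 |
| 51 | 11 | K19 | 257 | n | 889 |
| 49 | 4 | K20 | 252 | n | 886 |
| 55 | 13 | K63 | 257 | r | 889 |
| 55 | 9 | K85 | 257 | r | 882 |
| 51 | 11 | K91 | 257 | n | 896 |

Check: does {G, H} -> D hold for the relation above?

(G=261, H=n): 1 row → D = 50 ✓
(G=261, H=q): 1 row → D = 48 ✓
(G=252, H=r): 1 row → D = 52 ✓
(G=252, H=q): 1 row → D = 54 ✓
(G=261, H=r): 1 row → D = 53 ✓
(G=252, H=n): 2 rows → D = 49, 49 ✓
(G=257, H=n): 2 rows → D = 51, 51 ✓
(G=257, H=r): 2 rows → D = 55, 55 ✓
Every {G, H} value is associated with a single D value, so {G, H} -> D holds.

Yes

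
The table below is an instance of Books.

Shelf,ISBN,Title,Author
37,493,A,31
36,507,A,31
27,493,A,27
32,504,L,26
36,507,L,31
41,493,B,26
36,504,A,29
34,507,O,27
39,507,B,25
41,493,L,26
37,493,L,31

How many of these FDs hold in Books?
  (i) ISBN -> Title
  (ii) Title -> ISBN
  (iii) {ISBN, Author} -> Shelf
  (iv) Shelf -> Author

(i) ISBN -> Title: ISBN=493: 5 rows → Title takes values {A, B, L} — violation; ISBN=507: 4 rows → Title takes values {A, L, O, B} — violation; ISBN=504: 2 rows → Title takes values {L, A} — violation — fails.
(ii) Title -> ISBN: Title=A: 4 rows → ISBN takes values {493, 507, 504} — violation; Title=L: 4 rows → ISBN takes values {504, 507, 493} — violation; Title=B: 2 rows → ISBN takes values {493, 507} — violation — fails.
(iii) {ISBN, Author} -> Shelf: every LHS value maps to a single RHS value — holds.
(iv) Shelf -> Author: Shelf=36: 3 rows → Author takes values {31, 29} — violation — fails.
1 of the 4 dependencies holds.

1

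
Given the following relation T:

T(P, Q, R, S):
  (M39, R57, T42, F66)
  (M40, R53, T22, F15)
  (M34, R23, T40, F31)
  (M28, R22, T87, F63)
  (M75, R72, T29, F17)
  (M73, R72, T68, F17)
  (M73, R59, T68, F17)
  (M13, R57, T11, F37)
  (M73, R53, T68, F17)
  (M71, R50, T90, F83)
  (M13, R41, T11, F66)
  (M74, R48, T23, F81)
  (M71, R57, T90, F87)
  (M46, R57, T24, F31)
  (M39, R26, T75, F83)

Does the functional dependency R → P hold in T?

Yes

R=T42: 1 row → P = M39 ✓
R=T22: 1 row → P = M40 ✓
R=T40: 1 row → P = M34 ✓
R=T87: 1 row → P = M28 ✓
R=T29: 1 row → P = M75 ✓
R=T68: 3 rows → P = M73, M73, M73 ✓
R=T11: 2 rows → P = M13, M13 ✓
R=T90: 2 rows → P = M71, M71 ✓
R=T23: 1 row → P = M74 ✓
R=T24: 1 row → P = M46 ✓
R=T75: 1 row → P = M39 ✓
Every R value is associated with a single P value, so R → P holds.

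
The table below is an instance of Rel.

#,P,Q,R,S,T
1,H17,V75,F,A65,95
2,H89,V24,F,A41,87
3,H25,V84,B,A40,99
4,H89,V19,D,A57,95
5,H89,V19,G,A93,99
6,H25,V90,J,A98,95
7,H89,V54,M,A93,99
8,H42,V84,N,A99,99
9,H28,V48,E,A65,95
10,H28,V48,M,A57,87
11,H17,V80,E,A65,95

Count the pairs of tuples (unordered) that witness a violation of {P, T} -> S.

0

(P=H17, T=95): all 2 rows agree on S — 0 pairs.
(P=H89, T=99): all 2 rows agree on S — 0 pairs.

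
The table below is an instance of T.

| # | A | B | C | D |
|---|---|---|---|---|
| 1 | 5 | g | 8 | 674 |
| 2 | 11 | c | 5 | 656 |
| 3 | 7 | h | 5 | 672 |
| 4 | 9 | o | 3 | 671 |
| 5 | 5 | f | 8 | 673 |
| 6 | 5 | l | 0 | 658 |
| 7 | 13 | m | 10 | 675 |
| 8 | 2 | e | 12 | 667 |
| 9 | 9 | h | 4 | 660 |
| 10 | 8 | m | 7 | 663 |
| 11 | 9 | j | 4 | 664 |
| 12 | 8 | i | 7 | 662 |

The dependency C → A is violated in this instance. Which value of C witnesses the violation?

C=8: rows 1, 5 → A = 5, 5 ✓
C=5: rows 2, 3 → A takes values {11, 7} — violation
C=3: row 4 → A = 9 ✓
C=0: row 6 → A = 5 ✓
C=10: row 7 → A = 13 ✓
C=12: row 8 → A = 2 ✓
C=4: rows 9, 11 → A = 9, 9 ✓
C=7: rows 10, 12 → A = 8, 8 ✓
The only C value with inconsistent A is C=5.

5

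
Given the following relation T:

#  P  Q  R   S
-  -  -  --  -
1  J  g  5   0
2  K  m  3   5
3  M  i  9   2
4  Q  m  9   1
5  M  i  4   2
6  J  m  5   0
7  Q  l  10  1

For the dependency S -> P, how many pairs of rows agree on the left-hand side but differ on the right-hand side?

0

S=0: all 2 rows agree on P — 0 pairs.
S=2: all 2 rows agree on P — 0 pairs.
S=1: all 2 rows agree on P — 0 pairs.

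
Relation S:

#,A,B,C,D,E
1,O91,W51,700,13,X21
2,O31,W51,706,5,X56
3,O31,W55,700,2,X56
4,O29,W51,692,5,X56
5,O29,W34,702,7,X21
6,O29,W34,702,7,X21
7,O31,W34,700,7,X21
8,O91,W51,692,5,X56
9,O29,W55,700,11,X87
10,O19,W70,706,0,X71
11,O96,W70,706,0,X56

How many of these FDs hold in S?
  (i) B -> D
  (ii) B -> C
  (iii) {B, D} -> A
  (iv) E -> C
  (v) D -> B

(i) B -> D: B=W51: rows 1, 2, 4, 8 → D takes values {13, 5} — violation; B=W55: rows 3, 9 → D takes values {2, 11} — violation — fails.
(ii) B -> C: B=W51: rows 1, 2, 4, 8 → C takes values {700, 706, 692} — violation; B=W34: rows 5, 6, 7 → C takes values {702, 700} — violation — fails.
(iii) {B, D} -> A: (B=W51, D=5): rows 2, 4, 8 → A takes values {O31, O29, O91} — violation; (B=W34, D=7): rows 5, 6, 7 → A takes values {O29, O31} — violation; (B=W70, D=0): rows 10, 11 → A takes values {O19, O96} — violation — fails.
(iv) E -> C: E=X21: rows 1, 5, 6, 7 → C takes values {700, 702} — violation; E=X56: rows 2, 3, 4, 8, 11 → C takes values {706, 700, 692} — violation — fails.
(v) D -> B: every LHS value maps to a single RHS value — holds.
1 of the 5 dependencies holds.

1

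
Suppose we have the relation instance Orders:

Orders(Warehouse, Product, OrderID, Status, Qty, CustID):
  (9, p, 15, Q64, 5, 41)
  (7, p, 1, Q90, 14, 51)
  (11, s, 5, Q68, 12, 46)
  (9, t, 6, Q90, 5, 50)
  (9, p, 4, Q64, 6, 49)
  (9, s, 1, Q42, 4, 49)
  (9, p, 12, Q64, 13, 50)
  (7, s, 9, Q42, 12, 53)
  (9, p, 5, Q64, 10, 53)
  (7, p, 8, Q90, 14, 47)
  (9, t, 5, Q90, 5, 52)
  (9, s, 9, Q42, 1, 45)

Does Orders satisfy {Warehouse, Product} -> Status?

Yes

(Warehouse=9, Product=p): 4 rows → Status = Q64, Q64, Q64, Q64 ✓
(Warehouse=7, Product=p): 2 rows → Status = Q90, Q90 ✓
(Warehouse=11, Product=s): 1 row → Status = Q68 ✓
(Warehouse=9, Product=t): 2 rows → Status = Q90, Q90 ✓
(Warehouse=9, Product=s): 2 rows → Status = Q42, Q42 ✓
(Warehouse=7, Product=s): 1 row → Status = Q42 ✓
Every {Warehouse, Product} value is associated with a single Status value, so {Warehouse, Product} -> Status holds.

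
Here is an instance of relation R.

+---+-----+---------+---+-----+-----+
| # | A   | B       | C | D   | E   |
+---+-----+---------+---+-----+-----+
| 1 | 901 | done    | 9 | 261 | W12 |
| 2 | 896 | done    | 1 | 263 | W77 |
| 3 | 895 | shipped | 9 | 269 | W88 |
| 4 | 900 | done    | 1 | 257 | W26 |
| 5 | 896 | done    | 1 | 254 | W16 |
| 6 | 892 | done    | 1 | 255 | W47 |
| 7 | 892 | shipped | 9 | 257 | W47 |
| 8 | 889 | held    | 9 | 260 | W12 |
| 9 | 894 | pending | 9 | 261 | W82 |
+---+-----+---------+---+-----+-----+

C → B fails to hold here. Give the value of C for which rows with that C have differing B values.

C=9: rows 1, 3, 7, 8, 9 → B takes values {done, shipped, held, pending} — violation
C=1: rows 2, 4, 5, 6 → B = done, done, done, done ✓
The only C value with inconsistent B is C=9.

9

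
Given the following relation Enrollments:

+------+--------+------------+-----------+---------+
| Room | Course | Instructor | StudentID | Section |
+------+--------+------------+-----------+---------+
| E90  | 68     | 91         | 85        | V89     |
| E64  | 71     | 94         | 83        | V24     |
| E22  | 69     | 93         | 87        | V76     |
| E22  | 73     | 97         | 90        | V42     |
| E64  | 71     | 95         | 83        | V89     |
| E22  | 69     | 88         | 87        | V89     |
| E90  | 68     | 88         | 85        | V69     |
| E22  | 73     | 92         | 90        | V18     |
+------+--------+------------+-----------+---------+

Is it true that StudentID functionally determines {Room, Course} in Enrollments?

StudentID=85: 2 rows → {Room,Course} = (E90, 68), (E90, 68) ✓
StudentID=83: 2 rows → {Room,Course} = (E64, 71), (E64, 71) ✓
StudentID=87: 2 rows → {Room,Course} = (E22, 69), (E22, 69) ✓
StudentID=90: 2 rows → {Room,Course} = (E22, 73), (E22, 73) ✓
Every StudentID value is associated with a single {Room, Course} value, so StudentID → {Room, Course} holds.

Yes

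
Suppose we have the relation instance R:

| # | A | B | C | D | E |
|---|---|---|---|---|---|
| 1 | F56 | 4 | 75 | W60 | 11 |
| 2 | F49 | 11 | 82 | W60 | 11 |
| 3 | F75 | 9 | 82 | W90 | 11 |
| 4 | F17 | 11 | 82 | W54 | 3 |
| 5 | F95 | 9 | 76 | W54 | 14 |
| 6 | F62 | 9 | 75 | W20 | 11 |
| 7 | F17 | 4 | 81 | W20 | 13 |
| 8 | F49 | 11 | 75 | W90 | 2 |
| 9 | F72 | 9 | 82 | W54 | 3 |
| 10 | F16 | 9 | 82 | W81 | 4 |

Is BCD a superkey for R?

All 10 rows have distinct BCD values, so BCD → (all attributes) holds and BCD is a superkey.

Yes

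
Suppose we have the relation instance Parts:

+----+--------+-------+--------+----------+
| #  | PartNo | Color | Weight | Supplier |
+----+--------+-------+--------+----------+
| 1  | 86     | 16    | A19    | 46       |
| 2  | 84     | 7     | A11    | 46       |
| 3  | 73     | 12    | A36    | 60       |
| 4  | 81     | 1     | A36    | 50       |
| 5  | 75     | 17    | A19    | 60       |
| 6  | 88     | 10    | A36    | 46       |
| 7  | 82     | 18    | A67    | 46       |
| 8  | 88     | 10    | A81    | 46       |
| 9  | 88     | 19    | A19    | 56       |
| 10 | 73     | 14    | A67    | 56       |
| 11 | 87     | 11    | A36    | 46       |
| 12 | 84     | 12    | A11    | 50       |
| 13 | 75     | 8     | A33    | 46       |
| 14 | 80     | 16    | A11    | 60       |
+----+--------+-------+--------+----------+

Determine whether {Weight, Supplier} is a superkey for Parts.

Rows 6 and 11 have the same {Weight, Supplier} value (Weight=A36, Supplier=46) but are distinct tuples, so {Weight, Supplier} does not determine every attribute — not a superkey.

No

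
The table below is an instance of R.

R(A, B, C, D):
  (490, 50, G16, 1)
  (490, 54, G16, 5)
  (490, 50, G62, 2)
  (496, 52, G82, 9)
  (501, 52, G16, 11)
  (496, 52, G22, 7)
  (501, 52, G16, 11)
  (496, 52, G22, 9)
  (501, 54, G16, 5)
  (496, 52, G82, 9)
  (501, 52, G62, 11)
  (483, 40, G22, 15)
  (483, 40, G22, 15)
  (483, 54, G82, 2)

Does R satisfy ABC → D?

(A=490, B=50, C=G16): 1 row → D = 1 ✓
(A=490, B=54, C=G16): 1 row → D = 5 ✓
(A=490, B=50, C=G62): 1 row → D = 2 ✓
(A=496, B=52, C=G82): 2 rows → D = 9, 9 ✓
(A=501, B=52, C=G16): 2 rows → D = 11, 11 ✓
(A=496, B=52, C=G22): 2 rows → D takes values {7, 9} — violation
(A=501, B=54, C=G16): 1 row → D = 5 ✓
(A=501, B=52, C=G62): 1 row → D = 11 ✓
(A=483, B=40, C=G22): 2 rows → D = 15, 15 ✓
(A=483, B=54, C=G82): 1 row → D = 2 ✓
Two rows agree on ABC but differ on D, so ABC → D does not hold.

No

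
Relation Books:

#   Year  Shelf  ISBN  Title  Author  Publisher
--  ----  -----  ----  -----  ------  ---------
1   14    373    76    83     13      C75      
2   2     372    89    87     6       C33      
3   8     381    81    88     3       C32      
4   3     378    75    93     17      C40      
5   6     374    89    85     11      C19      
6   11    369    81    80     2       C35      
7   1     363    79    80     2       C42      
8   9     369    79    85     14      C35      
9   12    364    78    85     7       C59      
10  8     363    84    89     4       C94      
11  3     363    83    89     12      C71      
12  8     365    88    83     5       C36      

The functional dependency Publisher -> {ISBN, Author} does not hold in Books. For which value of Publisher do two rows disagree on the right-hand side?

C35

Publisher=C75: row 1 → {ISBN,Author} = (76, 13) ✓
Publisher=C33: row 2 → {ISBN,Author} = (89, 6) ✓
Publisher=C32: row 3 → {ISBN,Author} = (81, 3) ✓
Publisher=C40: row 4 → {ISBN,Author} = (75, 17) ✓
Publisher=C19: row 5 → {ISBN,Author} = (89, 11) ✓
Publisher=C35: rows 6, 8 → {ISBN,Author} takes values {(81, 2), (79, 14)} — violation
Publisher=C42: row 7 → {ISBN,Author} = (79, 2) ✓
Publisher=C59: row 9 → {ISBN,Author} = (78, 7) ✓
Publisher=C94: row 10 → {ISBN,Author} = (84, 4) ✓
Publisher=C71: row 11 → {ISBN,Author} = (83, 12) ✓
Publisher=C36: row 12 → {ISBN,Author} = (88, 5) ✓
The only Publisher value with inconsistent RHS is Publisher=C35.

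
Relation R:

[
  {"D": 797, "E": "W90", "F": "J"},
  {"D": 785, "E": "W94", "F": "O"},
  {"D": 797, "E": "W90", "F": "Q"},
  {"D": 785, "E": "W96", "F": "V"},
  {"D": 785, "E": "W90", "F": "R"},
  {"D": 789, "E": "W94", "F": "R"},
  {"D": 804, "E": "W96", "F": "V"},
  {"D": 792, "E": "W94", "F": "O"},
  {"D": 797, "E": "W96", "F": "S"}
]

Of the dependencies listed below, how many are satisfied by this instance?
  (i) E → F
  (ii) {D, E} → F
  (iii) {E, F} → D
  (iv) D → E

(i) E → F: E=W90: 3 rows → F takes values {J, Q, R} — violation; E=W94: 3 rows → F takes values {O, R} — violation; E=W96: 3 rows → F takes values {V, S} — violation — fails.
(ii) {D, E} → F: (D=797, E=W90): 2 rows → F takes values {J, Q} — violation — fails.
(iii) {E, F} → D: (E=W94, F=O): 2 rows → D takes values {785, 792} — violation; (E=W96, F=V): 2 rows → D takes values {785, 804} — violation — fails.
(iv) D → E: D=797: 3 rows → E takes values {W90, W96} — violation; D=785: 3 rows → E takes values {W94, W96, W90} — violation — fails.
None of the 4 dependencies hold.

0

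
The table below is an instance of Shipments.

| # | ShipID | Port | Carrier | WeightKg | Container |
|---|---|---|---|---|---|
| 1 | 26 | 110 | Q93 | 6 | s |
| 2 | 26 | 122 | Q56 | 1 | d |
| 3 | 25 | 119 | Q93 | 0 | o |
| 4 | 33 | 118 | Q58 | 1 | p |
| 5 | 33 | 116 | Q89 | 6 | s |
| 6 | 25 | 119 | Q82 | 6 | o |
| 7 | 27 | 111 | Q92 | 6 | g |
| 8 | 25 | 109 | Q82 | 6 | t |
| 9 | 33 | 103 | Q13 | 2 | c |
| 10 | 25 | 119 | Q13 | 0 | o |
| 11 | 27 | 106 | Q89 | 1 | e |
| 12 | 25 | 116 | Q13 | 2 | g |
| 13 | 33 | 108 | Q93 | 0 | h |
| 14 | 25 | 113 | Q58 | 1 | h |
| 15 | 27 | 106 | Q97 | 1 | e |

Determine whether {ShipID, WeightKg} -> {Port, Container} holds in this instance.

No

(ShipID=26, WeightKg=6): row 1 → {Port,Container} = (110, s) ✓
(ShipID=26, WeightKg=1): row 2 → {Port,Container} = (122, d) ✓
(ShipID=25, WeightKg=0): rows 3, 10 → {Port,Container} = (119, o), (119, o) ✓
(ShipID=33, WeightKg=1): row 4 → {Port,Container} = (118, p) ✓
(ShipID=33, WeightKg=6): row 5 → {Port,Container} = (116, s) ✓
(ShipID=25, WeightKg=6): rows 6, 8 → {Port,Container} takes values {(119, o), (109, t)} — violation
(ShipID=27, WeightKg=6): row 7 → {Port,Container} = (111, g) ✓
(ShipID=33, WeightKg=2): row 9 → {Port,Container} = (103, c) ✓
(ShipID=27, WeightKg=1): rows 11, 15 → {Port,Container} = (106, e), (106, e) ✓
(ShipID=25, WeightKg=2): row 12 → {Port,Container} = (116, g) ✓
(ShipID=33, WeightKg=0): row 13 → {Port,Container} = (108, h) ✓
(ShipID=25, WeightKg=1): row 14 → {Port,Container} = (113, h) ✓
Two rows agree on {ShipID, WeightKg} but differ on {Port, Container}, so {ShipID, WeightKg} -> {Port, Container} does not hold.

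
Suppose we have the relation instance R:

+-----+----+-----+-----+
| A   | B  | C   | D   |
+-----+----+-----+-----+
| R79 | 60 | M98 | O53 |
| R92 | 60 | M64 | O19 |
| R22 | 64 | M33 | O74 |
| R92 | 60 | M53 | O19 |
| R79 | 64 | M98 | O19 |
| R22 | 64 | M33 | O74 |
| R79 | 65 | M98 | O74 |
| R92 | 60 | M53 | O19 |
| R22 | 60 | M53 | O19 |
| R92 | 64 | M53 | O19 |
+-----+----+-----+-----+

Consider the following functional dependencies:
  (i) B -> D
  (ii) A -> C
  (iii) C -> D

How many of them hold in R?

(i) B -> D: B=60: 5 rows → D takes values {O53, O19} — violation; B=64: 4 rows → D takes values {O74, O19} — violation — fails.
(ii) A -> C: A=R92: 4 rows → C takes values {M64, M53} — violation; A=R22: 3 rows → C takes values {M33, M53} — violation — fails.
(iii) C -> D: C=M98: 3 rows → D takes values {O53, O19, O74} — violation — fails.
None of the 3 dependencies hold.

0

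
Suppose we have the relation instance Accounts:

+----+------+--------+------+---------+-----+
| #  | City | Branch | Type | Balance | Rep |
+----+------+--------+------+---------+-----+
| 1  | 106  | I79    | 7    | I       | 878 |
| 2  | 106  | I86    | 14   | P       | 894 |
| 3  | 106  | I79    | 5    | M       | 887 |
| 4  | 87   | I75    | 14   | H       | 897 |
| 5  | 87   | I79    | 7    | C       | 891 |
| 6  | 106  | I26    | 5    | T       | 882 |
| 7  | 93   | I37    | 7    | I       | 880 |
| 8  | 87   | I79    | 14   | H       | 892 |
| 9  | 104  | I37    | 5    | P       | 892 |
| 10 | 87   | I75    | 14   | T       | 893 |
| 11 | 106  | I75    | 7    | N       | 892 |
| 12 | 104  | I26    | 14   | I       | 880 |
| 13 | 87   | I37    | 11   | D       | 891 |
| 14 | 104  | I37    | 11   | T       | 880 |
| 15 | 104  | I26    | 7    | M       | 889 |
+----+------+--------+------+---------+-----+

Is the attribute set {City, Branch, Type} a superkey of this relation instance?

Rows 4 and 10 have the same {City, Branch, Type} value (City=87, Branch=I75, Type=14) but are distinct tuples, so {City, Branch, Type} does not determine every attribute — not a superkey.

No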